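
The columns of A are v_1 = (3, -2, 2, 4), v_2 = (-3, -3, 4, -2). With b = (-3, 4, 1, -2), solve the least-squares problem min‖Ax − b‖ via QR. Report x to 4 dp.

x = (-0.6900, 0.0771)

v_1 = (3, -2, 2, 4); ‖v_1‖ = 5.7446, so e_1 = (0.5222, -0.3482, 0.3482, 0.6963).
e_1·v_2 = 0.5222·(-3) + (-0.3482)·(-3) + 0.3482·4 + 0.6963·(-2) = -0.5222.
u_2 = v_2 + 0.5222·e_1 = (-2.7273, -3.1818, 4.1818, -1.6364).
‖u_2‖ = 6.1423, so e_2 = (-0.4440, -0.5180, 0.6808, -0.2664).
Qᵀb = (-4.0038, 0.4736).
Back-substitute: x_2 = 0.4736/6.1423 = 0.0771.
x_1 = (-4.0038 + 0.5222·0.0771)/5.7446 = -0.6900.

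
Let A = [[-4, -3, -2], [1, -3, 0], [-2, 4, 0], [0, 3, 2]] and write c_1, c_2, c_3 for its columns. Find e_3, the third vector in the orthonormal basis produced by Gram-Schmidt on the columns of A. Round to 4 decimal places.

e_3 = (0.2110, 0.3297, -0.2572, 0.8836)

c_1 = (-4, 1, -2, 0); ‖c_1‖ = 4.5826, so e_1 = (-0.8729, 0.2182, -0.4364, 0.0000).
e_1·c_2 = (-0.8729)·(-3) + 0.2182·(-3) + (-0.4364)·4 + 0.0000·3 = 0.2182.
u_2 = c_2 − 0.2182·e_1 = (-2.8095, -3.0476, 4.0952, 3.0000).
‖u_2‖ = 6.5538, so e_2 = (-0.4287, -0.4650, 0.6249, 0.4577).
e_1·c_3 = (-0.8729)·(-2) + 0.2182·0 + (-0.4364)·0 + 0.0000·2 = 1.7457; e_2·c_3 = (-0.4287)·(-2) + (-0.4650)·0 + 0.6249·0 + 0.4577·2 = 1.7729.
u_3 = c_3 − 1.7457·e_1 − 1.7729·e_2 = (0.2838, 0.4435, -0.3459, 1.1885).
‖u_3‖ = 1.3451, so e_3 = (0.2110, 0.3297, -0.2572, 0.8836).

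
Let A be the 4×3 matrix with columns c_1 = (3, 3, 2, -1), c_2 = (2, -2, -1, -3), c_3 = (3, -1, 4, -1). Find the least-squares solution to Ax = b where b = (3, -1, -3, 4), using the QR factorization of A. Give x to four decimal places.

x = (-0.0401, 0.0272, -0.2070)

q_1 = c_1/‖c_1‖ = (3, 3, 2, -1)/4.7958 = (0.6255, 0.6255, 0.4170, -0.2085).
r_{12} = q_1·c_2 = 0.2085.
u_2 = c_2 − 0.2085·q_1 = (1.8696, -2.1304, -1.0870, -2.9565).
‖u_2‖ = 4.2375, so q_2 = (0.4412, -0.5028, -0.2565, -0.6977).
r_{13} = q_1·c_3 = 3.1277; r_{23} = q_2·c_3 = 1.4980.
u_3 = c_3 − 3.1277·q_1 − 1.4980·q_2 = (0.3826, -2.2034, 3.0799, 0.6973).
‖u_3‖ = 3.8695, so q_3 = (0.0989, -0.5694, 0.7959, 0.1802).
Qᵀb = (-0.8341, -0.1949, -0.8009).
Back-substitute: x_3 = -0.8009/3.8695 = -0.2070.
x_2 = (-0.1949 − 1.4980·(-0.2070))/4.2375 = 0.0272.
x_1 = (-0.8341 − 0.2085·0.0272 − 3.1277·(-0.2070))/4.7958 = -0.0401.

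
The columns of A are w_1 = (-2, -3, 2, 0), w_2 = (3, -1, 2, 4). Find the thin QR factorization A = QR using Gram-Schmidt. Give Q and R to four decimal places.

Q = [[-0.4851, 0.5698], [-0.7276, -0.1505], [0.4851, 0.3440], [0.0000, 0.7310]], R = [[4.1231, 0.2425], [0.0000, 5.4719]]

w_1 = (-2, -3, 2, 0); ‖w_1‖ = 4.1231, so q_1 = (-0.4851, -0.7276, 0.4851, 0.0000).
q_1·w_2 = (-0.4851)·3 + (-0.7276)·(-1) + 0.4851·2 + 0.0000·4 = 0.2425.
u_2 = w_2 − 0.2425·q_1 = (3.1176, -0.8235, 1.8824, 4.0000).
‖u_2‖ = 5.4719, so q_2 = (0.5698, -0.1505, 0.3440, 0.7310).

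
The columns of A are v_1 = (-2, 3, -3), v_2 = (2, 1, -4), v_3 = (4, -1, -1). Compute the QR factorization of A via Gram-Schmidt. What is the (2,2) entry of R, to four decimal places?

v_1 = (-2, 3, -3); ‖v_1‖ = 4.6904, so q_1 = (-0.4264, 0.6396, -0.6396).
q_1·v_2 = (-0.4264)·2 + 0.6396·1 + (-0.6396)·(-4) = 2.3452.
u_2 = v_2 − 2.3452·q_1 = (3.0000, -0.5000, -2.5000).
r_{22} = ‖u_2‖ = 3.9370.

r_{22} = 3.9370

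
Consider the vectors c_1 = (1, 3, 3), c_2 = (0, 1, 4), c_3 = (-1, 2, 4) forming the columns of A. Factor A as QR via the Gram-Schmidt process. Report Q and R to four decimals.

Q = [[0.2294, -0.3476, -0.9091], [0.6882, -0.6025, 0.4041], [0.6882, 0.7184, -0.1010]], R = [[4.3589, 3.4412, 3.9001], [0.0000, 2.2711, 2.0162], [0.0000, 0.0000, 1.3132]]

c_1 = (1, 3, 3); ‖c_1‖ = 4.3589, so q_1 = (0.2294, 0.6882, 0.6882).
q_1·c_2 = 0.2294·0 + 0.6882·1 + 0.6882·4 = 3.4412.
u_2 = c_2 − 3.4412·q_1 = (-0.7895, -1.3684, 1.6316).
‖u_2‖ = 2.2711, so q_2 = (-0.3476, -0.6025, 0.7184).
q_1·c_3 = 0.2294·(-1) + 0.6882·2 + 0.6882·4 = 3.9001; q_2·c_3 = (-0.3476)·(-1) + (-0.6025)·2 + 0.7184·4 = 2.0162.
u_3 = c_3 − 3.9001·q_1 − 2.0162·q_2 = (-1.1939, 0.5306, -0.1327).
‖u_3‖ = 1.3132, so q_3 = (-0.9091, 0.4041, -0.1010).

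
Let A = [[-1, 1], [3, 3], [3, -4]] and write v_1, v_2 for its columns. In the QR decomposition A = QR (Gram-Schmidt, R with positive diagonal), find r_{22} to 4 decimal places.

r_{22} = 5.0158

v_1 = (-1, 3, 3); ‖v_1‖ = 4.3589, so q_1 = (-0.2294, 0.6882, 0.6882).
q_1·v_2 = (-0.2294)·1 + 0.6882·3 + 0.6882·(-4) = -0.9177.
u_2 = v_2 + 0.9177·q_1 = (0.7895, 3.6316, -3.3684).
r_{22} = ‖u_2‖ = 5.0158.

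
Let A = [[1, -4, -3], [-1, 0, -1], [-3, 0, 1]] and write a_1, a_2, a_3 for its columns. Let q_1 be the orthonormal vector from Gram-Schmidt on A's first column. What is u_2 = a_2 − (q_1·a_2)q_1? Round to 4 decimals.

a_1 = (1, -1, -3); ‖a_1‖ = 3.3166, so q_1 = (0.3015, -0.3015, -0.9045).
q_1·a_2 = 0.3015·(-4) + (-0.3015)·0 + (-0.9045)·0 = -1.2060.
u_2 = a_2 + 1.2060·q_1 = (-3.6364, -0.3636, -1.0909).

u_2 = (-3.6364, -0.3636, -1.0909)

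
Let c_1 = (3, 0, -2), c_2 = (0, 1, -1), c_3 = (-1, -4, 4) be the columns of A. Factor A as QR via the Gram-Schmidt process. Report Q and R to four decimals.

e_1 = c_1/‖c_1‖ = (3, 0, -2)/3.6056 = (0.8321, 0.0000, -0.5547).
r_{12} = e_1·c_2 = 0.5547.
u_2 = c_2 − 0.5547·e_1 = (-0.4615, 1.0000, -0.6923).
‖u_2‖ = 1.3009, so e_2 = (-0.3548, 0.7687, -0.5322).
r_{13} = e_1·c_3 = -3.0509; r_{23} = e_2·c_3 = -4.8488.
u_3 = c_3 + 3.0509·e_1 + 4.8488·e_2 = (-0.1818, -0.2727, -0.2727).
‖u_3‖ = 0.4264, so e_3 = (-0.4264, -0.6396, -0.6396).

Q = [[0.8321, -0.3548, -0.4264], [0.0000, 0.7687, -0.6396], [-0.5547, -0.5322, -0.6396]], R = [[3.6056, 0.5547, -3.0509], [0.0000, 1.3009, -4.8488], [0.0000, 0.0000, 0.4264]]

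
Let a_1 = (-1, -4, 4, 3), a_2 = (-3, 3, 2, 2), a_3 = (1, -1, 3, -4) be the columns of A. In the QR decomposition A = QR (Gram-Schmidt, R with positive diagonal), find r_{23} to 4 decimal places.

r_{23} = -1.6581

a_1 = (-1, -4, 4, 3); ‖a_1‖ = 6.4807, so q_1 = (-0.1543, -0.6172, 0.6172, 0.4629).
q_1·a_2 = (-0.1543)·(-3) + (-0.6172)·3 + 0.6172·2 + 0.4629·2 = 0.7715.
u_2 = a_2 − 0.7715·q_1 = (-2.8810, 3.4762, 1.5238, 1.6429).
‖u_2‖ = 5.0403, so q_2 = (-0.5716, 0.6897, 0.3023, 0.3259).
r_{23} = q_2·a_3 = -1.6581.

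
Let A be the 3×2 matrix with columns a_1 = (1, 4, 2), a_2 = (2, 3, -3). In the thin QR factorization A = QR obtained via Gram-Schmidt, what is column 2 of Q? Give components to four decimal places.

e_2 = (0.3719, 0.3391, -0.8641)

a_1 = (1, 4, 2); ‖a_1‖ = 4.5826, so e_1 = (0.2182, 0.8729, 0.4364).
e_1·a_2 = 0.2182·2 + 0.8729·3 + 0.4364·(-3) = 1.7457.
u_2 = a_2 − 1.7457·e_1 = (1.6190, 1.4762, -3.7619).
‖u_2‖ = 4.3534, so e_2 = (0.3719, 0.3391, -0.8641).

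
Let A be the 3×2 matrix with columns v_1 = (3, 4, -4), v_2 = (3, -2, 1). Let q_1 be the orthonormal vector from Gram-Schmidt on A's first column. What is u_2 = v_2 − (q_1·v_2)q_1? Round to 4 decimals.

u_2 = (3.2195, -1.7073, 0.7073)

v_1 = (3, 4, -4); ‖v_1‖ = 6.4031, so q_1 = (0.4685, 0.6247, -0.6247).
q_1·v_2 = 0.4685·3 + 0.6247·(-2) + (-0.6247)·1 = -0.4685.
u_2 = v_2 + 0.4685·q_1 = (3.2195, -1.7073, 0.7073).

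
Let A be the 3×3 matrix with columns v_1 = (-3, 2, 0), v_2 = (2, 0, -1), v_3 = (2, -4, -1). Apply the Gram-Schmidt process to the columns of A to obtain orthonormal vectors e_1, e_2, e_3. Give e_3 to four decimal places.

e_3 = (-0.3714, -0.5571, -0.7428)

v_1 = (-3, 2, 0); ‖v_1‖ = 3.6056, so e_1 = (-0.8321, 0.5547, 0.0000).
e_1·v_2 = (-0.8321)·2 + 0.5547·0 + 0.0000·(-1) = -1.6641.
u_2 = v_2 + 1.6641·e_1 = (0.6154, 0.9231, -1.0000).
‖u_2‖ = 1.4936, so e_2 = (0.4120, 0.6180, -0.6695).
e_1·v_3 = (-0.8321)·2 + 0.5547·(-4) + 0.0000·(-1) = -3.8829; e_2·v_3 = 0.4120·2 + 0.6180·(-4) + (-0.6695)·(-1) = -0.9785.
u_3 = v_3 + 3.8829·e_1 + 0.9785·e_2 = (-0.8276, -1.2414, -1.6552).
‖u_3‖ = 2.2283, so e_3 = (-0.3714, -0.5571, -0.7428).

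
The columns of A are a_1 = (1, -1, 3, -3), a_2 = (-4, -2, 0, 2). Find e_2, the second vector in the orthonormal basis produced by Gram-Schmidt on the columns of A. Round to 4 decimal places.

e_2 = (-0.7894, -0.5262, 0.2631, 0.1754)

a_1 = (1, -1, 3, -3); ‖a_1‖ = 4.4721, so e_1 = (0.2236, -0.2236, 0.6708, -0.6708).
e_1·a_2 = 0.2236·(-4) + (-0.2236)·(-2) + 0.6708·0 + (-0.6708)·2 = -1.7889.
u_2 = a_2 + 1.7889·e_1 = (-3.6000, -2.4000, 1.2000, 0.8000).
‖u_2‖ = 4.5607, so e_2 = (-0.7894, -0.5262, 0.2631, 0.1754).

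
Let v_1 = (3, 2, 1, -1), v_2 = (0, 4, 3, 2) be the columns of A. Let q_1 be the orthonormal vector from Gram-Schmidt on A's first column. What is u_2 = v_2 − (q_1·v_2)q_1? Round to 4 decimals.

v_1 = (3, 2, 1, -1); ‖v_1‖ = 3.8730, so q_1 = (0.7746, 0.5164, 0.2582, -0.2582).
q_1·v_2 = 0.7746·0 + 0.5164·4 + 0.2582·3 + (-0.2582)·2 = 2.3238.
u_2 = v_2 − 2.3238·q_1 = (-1.8000, 2.8000, 2.4000, 2.6000).

u_2 = (-1.8000, 2.8000, 2.4000, 2.6000)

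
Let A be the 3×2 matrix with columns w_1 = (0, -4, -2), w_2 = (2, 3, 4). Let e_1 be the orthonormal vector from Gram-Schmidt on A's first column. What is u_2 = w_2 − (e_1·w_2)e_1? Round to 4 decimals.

u_2 = (2.0000, -1.0000, 2.0000)

w_1 = (0, -4, -2); ‖w_1‖ = 4.4721, so e_1 = (0.0000, -0.8944, -0.4472).
e_1·w_2 = 0.0000·2 + (-0.8944)·3 + (-0.4472)·4 = -4.4721.
u_2 = w_2 + 4.4721·e_1 = (2.0000, -1.0000, 2.0000).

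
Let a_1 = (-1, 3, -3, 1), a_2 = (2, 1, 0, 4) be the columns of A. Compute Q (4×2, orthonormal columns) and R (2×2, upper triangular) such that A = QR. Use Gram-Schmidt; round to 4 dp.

Q = [[-0.2236, 0.5063], [0.6708, 0.0563], [-0.6708, 0.1688], [0.2236, 0.8438]], R = [[4.4721, 1.1180], [0.0000, 4.4441]]

e_1 = a_1/‖a_1‖ = (-1, 3, -3, 1)/4.4721 = (-0.2236, 0.6708, -0.6708, 0.2236).
r_{12} = e_1·a_2 = 1.1180.
u_2 = a_2 − 1.1180·e_1 = (2.2500, 0.2500, 0.7500, 3.7500).
‖u_2‖ = 4.4441, so e_2 = (0.5063, 0.0563, 0.1688, 0.8438).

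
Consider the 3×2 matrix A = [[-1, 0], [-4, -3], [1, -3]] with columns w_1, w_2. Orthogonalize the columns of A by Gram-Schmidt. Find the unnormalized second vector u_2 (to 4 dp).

w_1 = (-1, -4, 1); ‖w_1‖ = 4.2426, so q_1 = (-0.2357, -0.9428, 0.2357).
q_1·w_2 = (-0.2357)·0 + (-0.9428)·(-3) + 0.2357·(-3) = 2.1213.
u_2 = w_2 − 2.1213·q_1 = (0.5000, -1.0000, -3.5000).

u_2 = (0.5000, -1.0000, -3.5000)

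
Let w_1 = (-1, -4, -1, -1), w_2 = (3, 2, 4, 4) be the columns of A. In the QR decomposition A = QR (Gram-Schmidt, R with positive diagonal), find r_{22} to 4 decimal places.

e_1 = w_1/‖w_1‖ = (-1, -4, -1, -1)/4.3589 = (-0.2294, -0.9177, -0.2294, -0.2294).
r_{12} = e_1·w_2 = -4.3589.
u_2 = w_2 + 4.3589·e_1 = (2.0000, -2.0000, 3.0000, 3.0000).
r_{22} = ‖u_2‖ = 5.0990.

r_{22} = 5.0990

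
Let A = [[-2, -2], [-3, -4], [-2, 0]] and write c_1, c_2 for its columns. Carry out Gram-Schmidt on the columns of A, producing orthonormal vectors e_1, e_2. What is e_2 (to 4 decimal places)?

e_1 = c_1/‖c_1‖ = (-2, -3, -2)/4.1231 = (-0.4851, -0.7276, -0.4851).
r_{12} = e_1·c_2 = 3.8806.
u_2 = c_2 − 3.8806·e_1 = (-0.1176, -1.1765, 1.8824).
‖u_2‖ = 2.2229, so e_2 = (-0.0529, -0.5293, 0.8468).

e_2 = (-0.0529, -0.5293, 0.8468)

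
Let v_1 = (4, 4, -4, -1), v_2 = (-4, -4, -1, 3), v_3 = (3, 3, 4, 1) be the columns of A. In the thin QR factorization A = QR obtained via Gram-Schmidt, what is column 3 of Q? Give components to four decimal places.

v_1 = (4, 4, -4, -1); ‖v_1‖ = 7.0000, so q_1 = (0.5714, 0.5714, -0.5714, -0.1429).
q_1·v_2 = 0.5714·(-4) + 0.5714·(-4) + (-0.5714)·(-1) + (-0.1429)·3 = -4.4286.
u_2 = v_2 + 4.4286·q_1 = (-1.4694, -1.4694, -3.5306, 2.3673).
‖u_2‖ = 4.7316, so q_2 = (-0.3105, -0.3105, -0.7462, 0.5003).
q_1·v_3 = 0.5714·3 + 0.5714·3 + (-0.5714)·4 + (-0.1429)·1 = 1.0000; q_2·v_3 = (-0.3105)·3 + (-0.3105)·3 + (-0.7462)·4 + 0.5003·1 = -4.3477.
u_3 = v_3 − 1.0000·q_1 + 4.3477·q_2 = (1.0784, 1.0784, 1.3273, 3.3181).
‖u_3‖ = 3.8856, so q_3 = (0.2775, 0.2775, 0.3416, 0.8540).

q_3 = (0.2775, 0.2775, 0.3416, 0.8540)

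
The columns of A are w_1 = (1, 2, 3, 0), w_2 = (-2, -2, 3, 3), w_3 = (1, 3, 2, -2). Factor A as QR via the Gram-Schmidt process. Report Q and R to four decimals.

Q = [[0.2673, -0.4397, -0.7517], [0.5345, -0.4823, 0.0949], [0.8018, 0.4681, 0.1873], [0.0000, 0.5958, -0.6252]], R = [[3.7417, 0.8018, 3.4744], [0.0000, 5.0356, -2.1419], [0.0000, 0.0000, 1.1579]]

q_1 = w_1/‖w_1‖ = (1, 2, 3, 0)/3.7417 = (0.2673, 0.5345, 0.8018, 0.0000).
r_{12} = q_1·w_2 = 0.8018.
u_2 = w_2 − 0.8018·q_1 = (-2.2143, -2.4286, 2.3571, 3.0000).
‖u_2‖ = 5.0356, so q_2 = (-0.4397, -0.4823, 0.4681, 0.5958).
r_{13} = q_1·w_3 = 3.4744; r_{23} = q_2·w_3 = -2.1419.
u_3 = w_3 − 3.4744·q_1 + 2.1419·q_2 = (-0.8704, 0.1099, 0.2169, -0.7239).
‖u_3‖ = 1.1579, so q_3 = (-0.7517, 0.0949, 0.1873, -0.6252).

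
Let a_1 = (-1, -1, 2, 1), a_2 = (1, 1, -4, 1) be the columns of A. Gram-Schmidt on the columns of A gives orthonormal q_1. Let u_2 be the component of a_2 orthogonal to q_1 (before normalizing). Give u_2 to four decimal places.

u_2 = (-0.2857, -0.2857, -1.4286, 2.2857)

q_1 = a_1/‖a_1‖ = (-1, -1, 2, 1)/2.6458 = (-0.3780, -0.3780, 0.7559, 0.3780).
r_{12} = q_1·a_2 = -3.4017.
u_2 = a_2 + 3.4017·q_1 = (-0.2857, -0.2857, -1.4286, 2.2857).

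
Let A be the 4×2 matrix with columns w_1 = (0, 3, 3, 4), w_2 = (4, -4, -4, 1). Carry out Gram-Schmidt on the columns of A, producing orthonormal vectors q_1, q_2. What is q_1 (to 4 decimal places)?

q_1 = w_1/‖w_1‖ = (0, 3, 3, 4)/5.8310 = (0.0000, 0.5145, 0.5145, 0.6860).

q_1 = (0.0000, 0.5145, 0.5145, 0.6860)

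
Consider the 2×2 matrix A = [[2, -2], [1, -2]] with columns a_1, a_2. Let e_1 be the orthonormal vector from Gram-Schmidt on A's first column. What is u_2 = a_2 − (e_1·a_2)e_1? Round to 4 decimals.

u_2 = (0.4000, -0.8000)

e_1 = a_1/‖a_1‖ = (2, 1)/2.2361 = (0.8944, 0.4472).
r_{12} = e_1·a_2 = -2.6833.
u_2 = a_2 + 2.6833·e_1 = (0.4000, -0.8000).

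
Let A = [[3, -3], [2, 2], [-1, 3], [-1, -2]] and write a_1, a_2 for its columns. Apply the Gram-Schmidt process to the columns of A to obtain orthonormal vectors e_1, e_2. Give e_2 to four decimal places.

e_2 = (-0.3705, 0.5764, 0.5352, -0.4940)

a_1 = (3, 2, -1, -1); ‖a_1‖ = 3.8730, so e_1 = (0.7746, 0.5164, -0.2582, -0.2582).
e_1·a_2 = 0.7746·(-3) + 0.5164·2 + (-0.2582)·3 + (-0.2582)·(-2) = -1.5492.
u_2 = a_2 + 1.5492·e_1 = (-1.8000, 2.8000, 2.6000, -2.4000).
‖u_2‖ = 4.8580, so e_2 = (-0.3705, 0.5764, 0.5352, -0.4940).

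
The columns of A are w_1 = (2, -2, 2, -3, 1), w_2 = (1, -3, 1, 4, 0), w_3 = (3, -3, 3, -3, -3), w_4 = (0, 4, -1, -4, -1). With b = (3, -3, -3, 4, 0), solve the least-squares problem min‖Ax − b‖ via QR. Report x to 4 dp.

w_1 = (2, -2, 2, -3, 1); ‖w_1‖ = 4.6904, so q_1 = (0.4264, -0.4264, 0.4264, -0.6396, 0.2132).
q_1·w_2 = 0.4264·1 + (-0.4264)·(-3) + 0.4264·1 + (-0.6396)·4 + 0.2132·0 = -0.4264.
u_2 = w_2 + 0.4264·q_1 = (1.1818, -3.1818, 1.1818, 3.7273, 0.0909).
‖u_2‖ = 5.1786, so q_2 = (0.2282, -0.6144, 0.2282, 0.7197, 0.0176).
q_1·w_3 = 0.4264·3 + (-0.4264)·(-3) + 0.4264·3 + (-0.6396)·(-3) + 0.2132·(-3) = 5.1168; q_2·w_3 = 0.2282·3 + (-0.6144)·(-3) + 0.2282·3 + 0.7197·(-3) + 0.0176·(-3) = 1.0006.
u_3 = w_3 − 5.1168·q_1 − 1.0006·q_2 = (0.5898, -0.2034, 0.5898, -0.4475, -4.1085).
‖u_3‖ = 4.2210, so q_3 = (0.1397, -0.0482, 0.1397, -0.1060, -0.9733).
q_1·w_4 = 0.4264·0 + (-0.4264)·4 + 0.4264·(-1) + (-0.6396)·(-4) + 0.2132·(-1) = 0.2132; q_2·w_4 = 0.2282·0 + (-0.6144)·4 + 0.2282·(-1) + 0.7197·(-4) + 0.0176·(-1) = -5.5824; q_3·w_4 = 0.1397·0 + (-0.0482)·4 + 0.1397·(-1) + (-0.1060)·(-4) + (-0.9733)·(-1) = 1.0649.
u_4 = w_4 − 0.2132·q_1 + 5.5824·q_2 − 1.0649·q_3 = (1.0342, 0.7123, 0.0342, 0.2671, 0.0890).
‖u_4‖ = 1.2875, so q_4 = (0.8033, 0.5533, 0.0266, 0.2075, 0.0692).
Qᵀb = (-1.2792, 4.7222, -0.2795, 1.5003).
Back-substitute: x_4 = 1.5003/1.2875 = 1.1653.
x_3 = (-0.2795 − 1.0649·1.1653)/4.2210 = -0.3602.
x_2 = (4.7222 − 1.0006·(-0.3602) + 5.5824·1.1653)/5.1786 = 2.2376.
x_1 = (-1.2792 + 0.4264·2.2376 − 5.1168·(-0.3602) − 0.2132·1.1653)/4.6904 = 0.2707.

x = (0.2707, 2.2376, -0.3602, 1.1653)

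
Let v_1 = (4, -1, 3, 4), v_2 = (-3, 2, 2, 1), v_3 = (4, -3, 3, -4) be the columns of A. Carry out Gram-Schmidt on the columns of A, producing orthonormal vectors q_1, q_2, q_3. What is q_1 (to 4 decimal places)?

v_1 = (4, -1, 3, 4); ‖v_1‖ = 6.4807, so q_1 = (0.6172, -0.1543, 0.4629, 0.6172).

q_1 = (0.6172, -0.1543, 0.4629, 0.6172)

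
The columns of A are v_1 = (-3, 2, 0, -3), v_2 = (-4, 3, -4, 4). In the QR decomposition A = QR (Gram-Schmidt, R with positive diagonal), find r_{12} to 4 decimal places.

r_{12} = 1.2792

v_1 = (-3, 2, 0, -3); ‖v_1‖ = 4.6904, so e_1 = (-0.6396, 0.4264, 0.0000, -0.6396).
r_{12} = e_1·v_2 = 1.2792.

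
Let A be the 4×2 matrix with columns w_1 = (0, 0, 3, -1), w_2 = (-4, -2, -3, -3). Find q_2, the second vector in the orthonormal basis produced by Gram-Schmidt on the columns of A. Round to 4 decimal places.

q_2 = (-0.6820, -0.3410, -0.2046, -0.6138)

w_1 = (0, 0, 3, -1); ‖w_1‖ = 3.1623, so q_1 = (0.0000, 0.0000, 0.9487, -0.3162).
q_1·w_2 = 0.0000·(-4) + 0.0000·(-2) + 0.9487·(-3) + (-0.3162)·(-3) = -1.8974.
u_2 = w_2 + 1.8974·q_1 = (-4.0000, -2.0000, -1.2000, -3.6000).
‖u_2‖ = 5.8652, so q_2 = (-0.6820, -0.3410, -0.2046, -0.6138).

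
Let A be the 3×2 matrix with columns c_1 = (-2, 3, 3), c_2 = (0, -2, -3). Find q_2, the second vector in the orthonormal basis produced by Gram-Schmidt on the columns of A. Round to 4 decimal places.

q_2 = (-0.8189, 0.0273, -0.5732)

q_1 = c_1/‖c_1‖ = (-2, 3, 3)/4.6904 = (-0.4264, 0.6396, 0.6396).
r_{12} = q_1·c_2 = -3.1980.
u_2 = c_2 + 3.1980·q_1 = (-1.3636, 0.0455, -0.9545).
‖u_2‖ = 1.6652, so q_2 = (-0.8189, 0.0273, -0.5732).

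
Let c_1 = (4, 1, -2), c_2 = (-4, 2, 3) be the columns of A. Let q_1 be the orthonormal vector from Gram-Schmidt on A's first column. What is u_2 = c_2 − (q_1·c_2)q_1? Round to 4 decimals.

u_2 = (-0.1905, 2.9524, 1.0952)

c_1 = (4, 1, -2); ‖c_1‖ = 4.5826, so q_1 = (0.8729, 0.2182, -0.4364).
q_1·c_2 = 0.8729·(-4) + 0.2182·2 + (-0.4364)·3 = -4.3644.
u_2 = c_2 + 4.3644·q_1 = (-0.1905, 2.9524, 1.0952).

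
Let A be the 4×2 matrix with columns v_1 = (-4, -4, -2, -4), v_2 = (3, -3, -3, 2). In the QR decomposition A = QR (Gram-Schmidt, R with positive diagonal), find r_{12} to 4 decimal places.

r_{12} = -0.2774

v_1 = (-4, -4, -2, -4); ‖v_1‖ = 7.2111, so e_1 = (-0.5547, -0.5547, -0.2774, -0.5547).
r_{12} = e_1·v_2 = -0.2774.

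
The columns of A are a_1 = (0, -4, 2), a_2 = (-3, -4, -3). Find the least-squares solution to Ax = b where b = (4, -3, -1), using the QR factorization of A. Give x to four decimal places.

q_1 = a_1/‖a_1‖ = (0, -4, 2)/4.4721 = (0.0000, -0.8944, 0.4472).
r_{12} = q_1·a_2 = 2.2361.
u_2 = a_2 − 2.2361·q_1 = (-3.0000, -2.0000, -4.0000).
‖u_2‖ = 5.3852, so q_2 = (-0.5571, -0.3714, -0.7428).
Qᵀb = (2.2361, -0.3714).
Back-substitute: x_2 = -0.3714/5.3852 = -0.0690.
x_1 = (2.2361 − 2.2361·(-0.0690))/4.4721 = 0.5345.

x = (0.5345, -0.0690)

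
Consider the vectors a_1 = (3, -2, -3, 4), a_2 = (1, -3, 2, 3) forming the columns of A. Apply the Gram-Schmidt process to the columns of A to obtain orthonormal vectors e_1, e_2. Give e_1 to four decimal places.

a_1 = (3, -2, -3, 4); ‖a_1‖ = 6.1644, so e_1 = (0.4867, -0.3244, -0.4867, 0.6489).

e_1 = (0.4867, -0.3244, -0.4867, 0.6489)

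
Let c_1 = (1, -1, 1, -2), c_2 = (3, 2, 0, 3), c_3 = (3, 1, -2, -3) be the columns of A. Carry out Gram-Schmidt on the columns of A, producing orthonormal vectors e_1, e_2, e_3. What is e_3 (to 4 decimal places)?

e_3 = (0.2210, 0.3579, -0.7822, -0.4596)

e_1 = c_1/‖c_1‖ = (1, -1, 1, -2)/2.6458 = (0.3780, -0.3780, 0.3780, -0.7559).
r_{12} = e_1·c_2 = -1.8898.
u_2 = c_2 + 1.8898·e_1 = (3.7143, 1.2857, 0.7143, 1.5714).
‖u_2‖ = 4.2929, so e_2 = (0.8652, 0.2995, 0.1664, 0.3661).
r_{13} = e_1·c_3 = 2.2678; r_{23} = e_2·c_3 = 1.4642.
u_3 = c_3 − 2.2678·e_1 − 1.4642·e_2 = (0.8760, 1.4186, -3.1008, -1.8217).
‖u_3‖ = 3.9640, so e_3 = (0.2210, 0.3579, -0.7822, -0.4596).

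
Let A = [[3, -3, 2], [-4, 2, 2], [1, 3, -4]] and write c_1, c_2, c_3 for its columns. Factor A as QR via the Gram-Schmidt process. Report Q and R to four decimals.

c_1 = (3, -4, 1); ‖c_1‖ = 5.0990, so e_1 = (0.5883, -0.7845, 0.1961).
e_1·c_2 = 0.5883·(-3) + (-0.7845)·2 + 0.1961·3 = -2.7456.
u_2 = c_2 + 2.7456·e_1 = (-1.3846, -0.1538, 3.5385).
‖u_2‖ = 3.8028, so e_2 = (-0.3641, -0.0405, 0.9305).
e_1·c_3 = 0.5883·2 + (-0.7845)·2 + 0.1961·(-4) = -1.1767; e_2·c_3 = (-0.3641)·2 + (-0.0405)·2 + 0.9305·(-4) = -4.5310.
u_3 = c_3 + 1.1767·e_1 + 4.5310·e_2 = (1.0426, 0.8936, 0.4468).
‖u_3‖ = 1.4440, so e_3 = (0.7220, 0.6189, 0.3094).

Q = [[0.5883, -0.3641, 0.7220], [-0.7845, -0.0405, 0.6189], [0.1961, 0.9305, 0.3094]], R = [[5.0990, -2.7456, -1.1767], [0.0000, 3.8028, -4.5310], [0.0000, 0.0000, 1.4440]]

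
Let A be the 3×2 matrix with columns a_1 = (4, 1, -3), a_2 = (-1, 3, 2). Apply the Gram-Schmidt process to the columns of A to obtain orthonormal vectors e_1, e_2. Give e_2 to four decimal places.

e_2 = (0.0221, 0.9392, 0.3425)

a_1 = (4, 1, -3); ‖a_1‖ = 5.0990, so e_1 = (0.7845, 0.1961, -0.5883).
e_1·a_2 = 0.7845·(-1) + 0.1961·3 + (-0.5883)·2 = -1.3728.
u_2 = a_2 + 1.3728·e_1 = (0.0769, 3.2692, 1.1923).
‖u_2‖ = 3.4807, so e_2 = (0.0221, 0.9392, 0.3425).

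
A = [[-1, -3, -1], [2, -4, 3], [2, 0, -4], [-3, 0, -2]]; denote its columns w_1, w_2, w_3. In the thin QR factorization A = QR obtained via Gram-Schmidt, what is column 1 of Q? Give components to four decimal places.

e_1 = (-0.2357, 0.4714, 0.4714, -0.7071)

w_1 = (-1, 2, 2, -3); ‖w_1‖ = 4.2426, so e_1 = (-0.2357, 0.4714, 0.4714, -0.7071).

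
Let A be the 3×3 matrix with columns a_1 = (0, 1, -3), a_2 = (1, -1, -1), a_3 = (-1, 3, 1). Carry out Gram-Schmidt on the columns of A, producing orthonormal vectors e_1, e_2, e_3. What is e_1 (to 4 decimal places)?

a_1 = (0, 1, -3); ‖a_1‖ = 3.1623, so e_1 = (0.0000, 0.3162, -0.9487).

e_1 = (0.0000, 0.3162, -0.9487)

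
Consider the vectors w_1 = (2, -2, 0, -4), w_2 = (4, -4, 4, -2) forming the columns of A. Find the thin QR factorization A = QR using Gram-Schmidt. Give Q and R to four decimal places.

Q = [[0.4082, 0.3780], [-0.4082, -0.3780], [0.0000, 0.7559], [-0.8165, 0.3780]], R = [[4.8990, 4.8990], [0.0000, 5.2915]]

w_1 = (2, -2, 0, -4); ‖w_1‖ = 4.8990, so q_1 = (0.4082, -0.4082, 0.0000, -0.8165).
q_1·w_2 = 0.4082·4 + (-0.4082)·(-4) + 0.0000·4 + (-0.8165)·(-2) = 4.8990.
u_2 = w_2 − 4.8990·q_1 = (2.0000, -2.0000, 4.0000, 2.0000).
‖u_2‖ = 5.2915, so q_2 = (0.3780, -0.3780, 0.7559, 0.3780).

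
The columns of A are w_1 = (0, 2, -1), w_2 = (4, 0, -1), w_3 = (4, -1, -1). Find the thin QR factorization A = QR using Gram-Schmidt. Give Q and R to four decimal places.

q_1 = w_1/‖w_1‖ = (0, 2, -1)/2.2361 = (0.0000, 0.8944, -0.4472).
r_{12} = q_1·w_2 = 0.4472.
u_2 = w_2 − 0.4472·q_1 = (4.0000, -0.4000, -0.8000).
‖u_2‖ = 4.0988, so q_2 = (0.9759, -0.0976, -0.1952).
r_{13} = q_1·w_3 = -0.4472; r_{23} = q_2·w_3 = 4.1964.
u_3 = w_3 + 0.4472·q_1 − 4.1964·q_2 = (-0.0952, -0.1905, -0.3810).
‖u_3‖ = 0.4364, so q_3 = (-0.2182, -0.4364, -0.8729).

Q = [[0.0000, 0.9759, -0.2182], [0.8944, -0.0976, -0.4364], [-0.4472, -0.1952, -0.8729]], R = [[2.2361, 0.4472, -0.4472], [0.0000, 4.0988, 4.1964], [0.0000, 0.0000, 0.4364]]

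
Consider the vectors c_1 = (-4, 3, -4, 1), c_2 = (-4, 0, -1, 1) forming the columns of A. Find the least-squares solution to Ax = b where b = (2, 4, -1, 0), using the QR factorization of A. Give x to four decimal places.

x = (0.9238, -1.4667)

c_1 = (-4, 3, -4, 1); ‖c_1‖ = 6.4807, so e_1 = (-0.6172, 0.4629, -0.6172, 0.1543).
e_1·c_2 = (-0.6172)·(-4) + 0.4629·0 + (-0.6172)·(-1) + 0.1543·1 = 3.2404.
u_2 = c_2 − 3.2404·e_1 = (-2.0000, -1.5000, 1.0000, 0.5000).
‖u_2‖ = 2.7386, so e_2 = (-0.7303, -0.5477, 0.3651, 0.1826).
Qᵀb = (1.2344, -4.0166).
Back-substitute: x_2 = -4.0166/2.7386 = -1.4667.
x_1 = (1.2344 − 3.2404·(-1.4667))/6.4807 = 0.9238.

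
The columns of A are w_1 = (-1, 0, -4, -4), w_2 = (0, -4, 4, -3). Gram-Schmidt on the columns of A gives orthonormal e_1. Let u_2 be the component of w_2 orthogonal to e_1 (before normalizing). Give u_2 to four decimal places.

u_2 = (-0.1212, -4.0000, 3.5152, -3.4848)

w_1 = (-1, 0, -4, -4); ‖w_1‖ = 5.7446, so e_1 = (-0.1741, 0.0000, -0.6963, -0.6963).
e_1·w_2 = (-0.1741)·0 + 0.0000·(-4) + (-0.6963)·4 + (-0.6963)·(-3) = -0.6963.
u_2 = w_2 + 0.6963·e_1 = (-0.1212, -4.0000, 3.5152, -3.4848).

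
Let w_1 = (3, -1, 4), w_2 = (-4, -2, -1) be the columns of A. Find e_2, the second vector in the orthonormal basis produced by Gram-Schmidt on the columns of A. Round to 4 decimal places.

e_2 = (-0.6499, -0.6919, 0.3145)

w_1 = (3, -1, 4); ‖w_1‖ = 5.0990, so e_1 = (0.5883, -0.1961, 0.7845).
e_1·w_2 = 0.5883·(-4) + (-0.1961)·(-2) + 0.7845·(-1) = -2.7456.
u_2 = w_2 + 2.7456·e_1 = (-2.3846, -2.5385, 1.1538).
‖u_2‖ = 3.6690, so e_2 = (-0.6499, -0.6919, 0.3145).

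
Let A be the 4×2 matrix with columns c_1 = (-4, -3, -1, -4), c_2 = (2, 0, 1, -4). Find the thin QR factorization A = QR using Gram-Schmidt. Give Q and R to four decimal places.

q_1 = c_1/‖c_1‖ = (-4, -3, -1, -4)/6.4807 = (-0.6172, -0.4629, -0.1543, -0.6172).
r_{12} = q_1·c_2 = 1.0801.
u_2 = c_2 − 1.0801·q_1 = (2.6667, 0.5000, 1.1667, -3.3333).
‖u_2‖ = 4.4535, so q_2 = (0.5988, 0.1123, 0.2620, -0.7485).

Q = [[-0.6172, 0.5988], [-0.4629, 0.1123], [-0.1543, 0.2620], [-0.6172, -0.7485]], R = [[6.4807, 1.0801], [0.0000, 4.4535]]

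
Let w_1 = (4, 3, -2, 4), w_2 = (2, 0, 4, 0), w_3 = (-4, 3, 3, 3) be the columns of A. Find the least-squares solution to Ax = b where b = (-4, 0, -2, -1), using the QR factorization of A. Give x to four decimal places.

e_1 = w_1/‖w_1‖ = (4, 3, -2, 4)/6.7082 = (0.5963, 0.4472, -0.2981, 0.5963).
r_{12} = e_1·w_2 = 0.0000.
u_2 = w_2 + 0.0000·e_1 = (2.0000, 0.0000, 4.0000, 0.0000).
‖u_2‖ = 4.4721, so e_2 = (0.4472, 0.0000, 0.8944, 0.0000).
r_{13} = e_1·w_3 = -0.1491; r_{23} = e_2·w_3 = 0.8944.
u_3 = w_3 + 0.1491·e_1 − 0.8944·e_2 = (-4.3111, 3.0667, 2.1556, 3.0889).
‖u_3‖ = 6.4944, so e_3 = (-0.6638, 0.4722, 0.3319, 0.4756).
Qᵀb = (-2.3851, -3.5777, 1.5158).
Back-substitute: x_3 = 1.5158/6.4944 = 0.2334.
x_2 = (-3.5777 − 0.8944·0.2334)/4.4721 = -0.8467.
x_1 = (-2.3851 + 0.0000·(-0.8467) + 0.1491·0.2334)/6.7082 = -0.3504.

x = (-0.3504, -0.8467, 0.2334)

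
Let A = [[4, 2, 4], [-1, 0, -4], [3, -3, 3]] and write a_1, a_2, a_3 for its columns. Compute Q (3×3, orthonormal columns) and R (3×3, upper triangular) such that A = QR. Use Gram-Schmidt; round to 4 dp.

Q = [[0.7845, 0.5983, -0.1634], [-0.1961, -0.0107, -0.9805], [0.5883, -0.8012, -0.1089]], R = [[5.0990, -0.1961, 5.6874], [0.0000, 3.6002, 0.0320], [0.0000, 0.0000, 2.9416]]

a_1 = (4, -1, 3); ‖a_1‖ = 5.0990, so e_1 = (0.7845, -0.1961, 0.5883).
e_1·a_2 = 0.7845·2 + (-0.1961)·0 + 0.5883·(-3) = -0.1961.
u_2 = a_2 + 0.1961·e_1 = (2.1538, -0.0385, -2.8846).
‖u_2‖ = 3.6002, so e_2 = (0.5983, -0.0107, -0.8012).
e_1·a_3 = 0.7845·4 + (-0.1961)·(-4) + 0.5883·3 = 5.6874; e_2·a_3 = 0.5983·4 + (-0.0107)·(-4) + (-0.8012)·3 = 0.0320.
u_3 = a_3 − 5.6874·e_1 − 0.0320·e_2 = (-0.4807, -2.8843, -0.3205).
‖u_3‖ = 2.9416, so e_3 = (-0.1634, -0.9805, -0.1089).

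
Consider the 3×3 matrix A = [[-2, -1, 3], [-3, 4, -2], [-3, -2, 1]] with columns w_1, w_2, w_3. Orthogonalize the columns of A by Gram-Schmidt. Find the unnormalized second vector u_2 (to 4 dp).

w_1 = (-2, -3, -3); ‖w_1‖ = 4.6904, so q_1 = (-0.4264, -0.6396, -0.6396).
q_1·w_2 = (-0.4264)·(-1) + (-0.6396)·4 + (-0.6396)·(-2) = -0.8528.
u_2 = w_2 + 0.8528·q_1 = (-1.3636, 3.4545, -2.5455).

u_2 = (-1.3636, 3.4545, -2.5455)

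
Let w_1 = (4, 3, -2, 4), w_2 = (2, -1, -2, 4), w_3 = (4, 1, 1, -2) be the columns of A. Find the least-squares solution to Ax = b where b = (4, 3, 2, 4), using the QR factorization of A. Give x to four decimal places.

x = (0.8737, -0.1684, 0.2105)

w_1 = (4, 3, -2, 4); ‖w_1‖ = 6.7082, so q_1 = (0.5963, 0.4472, -0.2981, 0.5963).
q_1·w_2 = 0.5963·2 + 0.4472·(-1) + (-0.2981)·(-2) + 0.5963·4 = 3.7268.
u_2 = w_2 − 3.7268·q_1 = (-0.2222, -2.6667, -0.8889, 1.7778).
‖u_2‖ = 3.3333, so q_2 = (-0.0667, -0.8000, -0.2667, 0.5333).
q_1·w_3 = 0.5963·4 + 0.4472·1 + (-0.2981)·1 + 0.5963·(-2) = 1.3416; q_2·w_3 = (-0.0667)·4 + (-0.8000)·1 + (-0.2667)·1 + 0.5333·(-2) = -2.4000.
u_3 = w_3 − 1.3416·q_1 + 2.4000·q_2 = (3.0400, -1.5200, 0.7600, -1.5200).
‖u_3‖ = 3.8000, so q_3 = (0.8000, -0.4000, 0.2000, -0.4000).
Qᵀb = (5.5156, -1.0667, 0.8000).
Back-substitute: x_3 = 0.8000/3.8000 = 0.2105.
x_2 = (-1.0667 + 2.4000·0.2105)/3.3333 = -0.1684.
x_1 = (5.5156 − 3.7268·(-0.1684) − 1.3416·0.2105)/6.7082 = 0.8737.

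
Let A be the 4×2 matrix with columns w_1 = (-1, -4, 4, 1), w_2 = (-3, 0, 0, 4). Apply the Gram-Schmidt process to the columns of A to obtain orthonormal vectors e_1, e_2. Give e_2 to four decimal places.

w_1 = (-1, -4, 4, 1); ‖w_1‖ = 5.8310, so e_1 = (-0.1715, -0.6860, 0.6860, 0.1715).
e_1·w_2 = (-0.1715)·(-3) + (-0.6860)·0 + 0.6860·0 + 0.1715·4 = 1.2005.
u_2 = w_2 − 1.2005·e_1 = (-2.7941, 0.8235, -0.8235, 3.7941).
‖u_2‖ = 4.8537, so e_2 = (-0.5757, 0.1697, -0.1697, 0.7817).

e_2 = (-0.5757, 0.1697, -0.1697, 0.7817)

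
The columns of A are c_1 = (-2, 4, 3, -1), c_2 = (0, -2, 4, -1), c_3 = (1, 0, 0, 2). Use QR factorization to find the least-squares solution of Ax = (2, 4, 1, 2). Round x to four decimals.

c_1 = (-2, 4, 3, -1); ‖c_1‖ = 5.4772, so q_1 = (-0.3651, 0.7303, 0.5477, -0.1826).
q_1·c_2 = (-0.3651)·0 + 0.7303·(-2) + 0.5477·4 + (-0.1826)·(-1) = 0.9129.
u_2 = c_2 − 0.9129·q_1 = (0.3333, -2.6667, 3.5000, -0.8333).
‖u_2‖ = 4.4907, so q_2 = (0.0742, -0.5938, 0.7794, -0.1856).
q_1·c_3 = (-0.3651)·1 + 0.7303·0 + 0.5477·0 + (-0.1826)·2 = -0.7303; q_2·c_3 = 0.0742·1 + (-0.5938)·0 + 0.7794·0 + (-0.1856)·2 = -0.2969.
u_3 = c_3 + 0.7303·q_1 + 0.2969·q_2 = (0.7554, 0.3570, 0.6314, 1.8116).
‖u_3‖ = 2.0925, so q_3 = (0.3610, 0.1706, 0.3017, 0.8657).
Qᵀb = (2.3735, -1.8186, 3.4377).
Back-substitute: x_3 = 3.4377/2.0925 = 1.6429.
x_2 = (-1.8186 + 0.2969·1.6429)/4.4907 = -0.2963.
x_1 = (2.3735 − 0.9129·(-0.2963) + 0.7303·1.6429)/5.4772 = 0.7018.

x = (0.7018, -0.2963, 1.6429)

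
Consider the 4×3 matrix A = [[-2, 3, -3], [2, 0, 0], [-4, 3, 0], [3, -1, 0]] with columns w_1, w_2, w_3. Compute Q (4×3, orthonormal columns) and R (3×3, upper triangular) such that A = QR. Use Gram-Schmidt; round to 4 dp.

e_1 = w_1/‖w_1‖ = (-2, 2, -4, 3)/5.7446 = (-0.3482, 0.3482, -0.6963, 0.5222).
r_{12} = e_1·w_2 = -3.6556.
u_2 = w_2 + 3.6556·e_1 = (1.7273, 1.2727, 0.4545, 0.9091).
‖u_2‖ = 2.3741, so e_2 = (0.7275, 0.5361, 0.1915, 0.3829).
r_{13} = e_1·w_3 = 1.0445; r_{23} = e_2·w_3 = -2.1826.
u_3 = w_3 − 1.0445·e_1 + 2.1826·e_2 = (-1.0484, 0.8065, 1.1452, 0.2903).
‖u_3‖ = 1.7735, so e_3 = (-0.5912, 0.4547, 0.6457, 0.1637).

Q = [[-0.3482, 0.7275, -0.5912], [0.3482, 0.5361, 0.4547], [-0.6963, 0.1915, 0.6457], [0.5222, 0.3829, 0.1637]], R = [[5.7446, -3.6556, 1.0445], [0.0000, 2.3741, -2.1826], [0.0000, 0.0000, 1.7735]]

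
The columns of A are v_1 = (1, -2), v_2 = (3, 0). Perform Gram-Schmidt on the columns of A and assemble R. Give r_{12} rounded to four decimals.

e_1 = v_1/‖v_1‖ = (1, -2)/2.2361 = (0.4472, -0.8944).
r_{12} = e_1·v_2 = 1.3416.

r_{12} = 1.3416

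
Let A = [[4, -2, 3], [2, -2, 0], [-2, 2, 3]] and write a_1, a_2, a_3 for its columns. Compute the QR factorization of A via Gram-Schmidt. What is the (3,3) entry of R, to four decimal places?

a_1 = (4, 2, -2); ‖a_1‖ = 4.8990, so q_1 = (0.8165, 0.4082, -0.4082).
q_1·a_2 = 0.8165·(-2) + 0.4082·(-2) + (-0.4082)·2 = -3.2660.
u_2 = a_2 + 3.2660·q_1 = (0.6667, -0.6667, 0.6667).
‖u_2‖ = 1.1547, so q_2 = (0.5774, -0.5774, 0.5774).
q_1·a_3 = 0.8165·3 + 0.4082·0 + (-0.4082)·3 = 1.2247; q_2·a_3 = 0.5774·3 + (-0.5774)·0 + 0.5774·3 = 3.4641.
u_3 = a_3 − 1.2247·q_1 − 3.4641·q_2 = (0.0000, 1.5000, 1.5000).
r_{33} = ‖u_3‖ = 2.1213.

r_{33} = 2.1213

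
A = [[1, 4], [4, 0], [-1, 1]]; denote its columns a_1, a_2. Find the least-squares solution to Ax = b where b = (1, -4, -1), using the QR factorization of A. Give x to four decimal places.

q_1 = a_1/‖a_1‖ = (1, 4, -1)/4.2426 = (0.2357, 0.9428, -0.2357).
r_{12} = q_1·a_2 = 0.7071.
u_2 = a_2 − 0.7071·q_1 = (3.8333, -0.6667, 1.1667).
‖u_2‖ = 4.0620, so q_2 = (0.9437, -0.1641, 0.2872).
Qᵀb = (-3.2998, 1.3130).
Back-substitute: x_2 = 1.3130/4.0620 = 0.3232.
x_1 = (-3.2998 − 0.7071·0.3232)/4.2426 = -0.8316.

x = (-0.8316, 0.3232)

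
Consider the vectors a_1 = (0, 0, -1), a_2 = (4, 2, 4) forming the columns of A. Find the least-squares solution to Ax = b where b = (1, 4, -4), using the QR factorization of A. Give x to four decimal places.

x = (6.4000, 0.6000)

a_1 = (0, 0, -1); ‖a_1‖ = 1.0000, so q_1 = (0.0000, 0.0000, -1.0000).
q_1·a_2 = 0.0000·4 + 0.0000·2 + (-1.0000)·4 = -4.0000.
u_2 = a_2 + 4.0000·q_1 = (4.0000, 2.0000, 0.0000).
‖u_2‖ = 4.4721, so q_2 = (0.8944, 0.4472, 0.0000).
Qᵀb = (4.0000, 2.6833).
Back-substitute: x_2 = 2.6833/4.4721 = 0.6000.
x_1 = (4.0000 + 4.0000·0.6000)/1.0000 = 6.4000.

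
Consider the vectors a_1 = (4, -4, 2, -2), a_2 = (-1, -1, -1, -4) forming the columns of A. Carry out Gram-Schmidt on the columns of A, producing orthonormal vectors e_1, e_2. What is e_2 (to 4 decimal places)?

e_2 = (-0.3761, -0.0940, -0.3056, -0.8697)

a_1 = (4, -4, 2, -2); ‖a_1‖ = 6.3246, so e_1 = (0.6325, -0.6325, 0.3162, -0.3162).
e_1·a_2 = 0.6325·(-1) + (-0.6325)·(-1) + 0.3162·(-1) + (-0.3162)·(-4) = 0.9487.
u_2 = a_2 − 0.9487·e_1 = (-1.6000, -0.4000, -1.3000, -3.7000).
‖u_2‖ = 4.2544, so e_2 = (-0.3761, -0.0940, -0.3056, -0.8697).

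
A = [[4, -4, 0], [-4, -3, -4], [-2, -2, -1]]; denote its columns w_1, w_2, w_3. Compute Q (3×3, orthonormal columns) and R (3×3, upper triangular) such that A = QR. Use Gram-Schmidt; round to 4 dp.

Q = [[0.6667, -0.7428, -0.0619], [-0.6667, -0.5571, -0.4952], [-0.3333, -0.3714, 0.8666]], R = [[6.0000, 0.0000, 3.0000], [0.0000, 5.3852, 2.5997], [0.0000, 0.0000, 1.1142]]

q_1 = w_1/‖w_1‖ = (4, -4, -2)/6.0000 = (0.6667, -0.6667, -0.3333).
r_{12} = q_1·w_2 = 0.0000.
u_2 = w_2 + 0.0000·q_1 = (-4.0000, -3.0000, -2.0000).
‖u_2‖ = 5.3852, so q_2 = (-0.7428, -0.5571, -0.3714).
r_{13} = q_1·w_3 = 3.0000; r_{23} = q_2·w_3 = 2.5997.
u_3 = w_3 − 3.0000·q_1 − 2.5997·q_2 = (-0.0690, -0.5517, 0.9655).
‖u_3‖ = 1.1142, so q_3 = (-0.0619, -0.4952, 0.8666).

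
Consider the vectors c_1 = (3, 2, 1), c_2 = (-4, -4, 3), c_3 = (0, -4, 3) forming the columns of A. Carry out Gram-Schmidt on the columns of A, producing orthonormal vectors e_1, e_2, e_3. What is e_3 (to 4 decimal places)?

e_3 = (0.5923, -0.7701, -0.2369)

e_1 = c_1/‖c_1‖ = (3, 2, 1)/3.7417 = (0.8018, 0.5345, 0.2673).
r_{12} = e_1·c_2 = -4.5434.
u_2 = c_2 + 4.5434·e_1 = (-0.3571, -1.5714, 4.2143).
‖u_2‖ = 4.5119, so e_2 = (-0.0792, -0.3483, 0.9340).
r_{13} = e_1·c_3 = -1.3363; r_{23} = e_2·c_3 = 4.1953.
u_3 = c_3 + 1.3363·e_1 − 4.1953·e_2 = (1.4035, -1.8246, -0.5614).
‖u_3‖ = 2.3694, so e_3 = (0.5923, -0.7701, -0.2369).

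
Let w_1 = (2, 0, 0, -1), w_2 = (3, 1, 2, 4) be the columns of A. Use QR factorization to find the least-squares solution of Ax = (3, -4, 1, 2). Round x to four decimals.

x = (0.6164, 0.4589)

w_1 = (2, 0, 0, -1); ‖w_1‖ = 2.2361, so q_1 = (0.8944, 0.0000, 0.0000, -0.4472).
q_1·w_2 = 0.8944·3 + 0.0000·1 + 0.0000·2 + (-0.4472)·4 = 0.8944.
u_2 = w_2 − 0.8944·q_1 = (2.2000, 1.0000, 2.0000, 4.4000).
‖u_2‖ = 5.4037, so q_2 = (0.4071, 0.1851, 0.3701, 0.8143).
Qᵀb = (1.7889, 2.4798).
Back-substitute: x_2 = 2.4798/5.4037 = 0.4589.
x_1 = (1.7889 − 0.8944·0.4589)/2.2361 = 0.6164.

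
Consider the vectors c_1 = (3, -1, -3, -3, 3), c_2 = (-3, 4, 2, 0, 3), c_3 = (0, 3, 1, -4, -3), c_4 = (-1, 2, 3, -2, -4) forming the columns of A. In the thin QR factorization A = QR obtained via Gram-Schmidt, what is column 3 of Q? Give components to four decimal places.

q_3 = (0.0859, 0.4231, 0.1052, -0.7085, -0.5483)

q_1 = c_1/‖c_1‖ = (3, -1, -3, -3, 3)/6.0828 = (0.4932, -0.1644, -0.4932, -0.4932, 0.4932).
r_{12} = q_1·c_2 = -1.6440.
u_2 = c_2 + 1.6440·q_1 = (-2.1892, 3.7297, 1.1892, -0.8108, 3.8108).
‖u_2‖ = 5.9412, so q_2 = (-0.3685, 0.6278, 0.2002, -0.1365, 0.6414).
r_{13} = q_1·c_3 = -0.4932; r_{23} = q_2·c_3 = 0.7051.
u_3 = c_3 + 0.4932·q_1 − 0.7051·q_2 = (0.5031, 2.4763, 0.6156, -4.1470, -3.2090).
‖u_3‖ = 5.8532, so q_3 = (0.0859, 0.4231, 0.1052, -0.7085, -0.5483).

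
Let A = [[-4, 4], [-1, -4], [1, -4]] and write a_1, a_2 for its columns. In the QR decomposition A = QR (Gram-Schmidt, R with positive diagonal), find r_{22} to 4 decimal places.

r_{22} = 5.8119

a_1 = (-4, -1, 1); ‖a_1‖ = 4.2426, so q_1 = (-0.9428, -0.2357, 0.2357).
q_1·a_2 = (-0.9428)·4 + (-0.2357)·(-4) + 0.2357·(-4) = -3.7712.
u_2 = a_2 + 3.7712·q_1 = (0.4444, -4.8889, -3.1111).
r_{22} = ‖u_2‖ = 5.8119.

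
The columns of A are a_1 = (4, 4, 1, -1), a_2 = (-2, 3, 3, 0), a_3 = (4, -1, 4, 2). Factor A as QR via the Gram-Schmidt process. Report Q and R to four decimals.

Q = [[0.6860, -0.6227, 0.3758], [0.6860, 0.4800, -0.4392], [0.1715, 0.6162, 0.6897], [-0.1715, 0.0454, 0.4361]], R = [[5.8310, 1.2005, 2.4010], [0.0000, 4.5342, -0.4151], [0.0000, 0.0000, 5.5734]]

a_1 = (4, 4, 1, -1); ‖a_1‖ = 5.8310, so q_1 = (0.6860, 0.6860, 0.1715, -0.1715).
q_1·a_2 = 0.6860·(-2) + 0.6860·3 + 0.1715·3 + (-0.1715)·0 = 1.2005.
u_2 = a_2 − 1.2005·q_1 = (-2.8235, 2.1765, 2.7941, 0.2059).
‖u_2‖ = 4.5342, so q_2 = (-0.6227, 0.4800, 0.6162, 0.0454).
q_1·a_3 = 0.6860·4 + 0.6860·(-1) + 0.1715·4 + (-0.1715)·2 = 2.4010; q_2·a_3 = (-0.6227)·4 + 0.4800·(-1) + 0.6162·4 + 0.0454·2 = -0.4151.
u_3 = a_3 − 2.4010·q_1 + 0.4151·q_2 = (2.0944, -2.4478, 3.8441, 2.4306).
‖u_3‖ = 5.5734, so q_3 = (0.3758, -0.4392, 0.6897, 0.4361).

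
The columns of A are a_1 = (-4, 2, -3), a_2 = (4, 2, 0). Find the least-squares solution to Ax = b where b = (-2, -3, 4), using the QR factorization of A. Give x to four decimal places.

x = (-0.8440, -1.2064)

e_1 = a_1/‖a_1‖ = (-4, 2, -3)/5.3852 = (-0.7428, 0.3714, -0.5571).
r_{12} = e_1·a_2 = -2.2283.
u_2 = a_2 + 2.2283·e_1 = (2.3448, 2.8276, -1.2414).
‖u_2‖ = 3.8774, so e_2 = (0.6047, 0.7292, -0.3202).
Qᵀb = (-1.8570, -4.6778).
Back-substitute: x_2 = -4.6778/3.8774 = -1.2064.
x_1 = (-1.8570 + 2.2283·(-1.2064))/5.3852 = -0.8440.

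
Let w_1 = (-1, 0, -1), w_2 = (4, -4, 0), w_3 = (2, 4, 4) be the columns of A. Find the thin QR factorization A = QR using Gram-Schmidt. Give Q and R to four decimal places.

Q = [[-0.7071, 0.4082, 0.5774], [0.0000, -0.8165, 0.5774], [-0.7071, -0.4082, -0.5774]], R = [[1.4142, -2.8284, -4.2426], [0.0000, 4.8990, -4.0825], [0.0000, 0.0000, 1.1547]]

e_1 = w_1/‖w_1‖ = (-1, 0, -1)/1.4142 = (-0.7071, 0.0000, -0.7071).
r_{12} = e_1·w_2 = -2.8284.
u_2 = w_2 + 2.8284·e_1 = (2.0000, -4.0000, -2.0000).
‖u_2‖ = 4.8990, so e_2 = (0.4082, -0.8165, -0.4082).
r_{13} = e_1·w_3 = -4.2426; r_{23} = e_2·w_3 = -4.0825.
u_3 = w_3 + 4.2426·e_1 + 4.0825·e_2 = (0.6667, 0.6667, -0.6667).
‖u_3‖ = 1.1547, so e_3 = (0.5774, 0.5774, -0.5774).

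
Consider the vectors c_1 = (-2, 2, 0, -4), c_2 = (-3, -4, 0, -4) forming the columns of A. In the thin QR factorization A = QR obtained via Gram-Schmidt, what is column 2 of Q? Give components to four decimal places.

c_1 = (-2, 2, 0, -4); ‖c_1‖ = 4.8990, so e_1 = (-0.4082, 0.4082, 0.0000, -0.8165).
e_1·c_2 = (-0.4082)·(-3) + 0.4082·(-4) + 0.0000·0 + (-0.8165)·(-4) = 2.8577.
u_2 = c_2 − 2.8577·e_1 = (-1.8333, -5.1667, 0.0000, -1.6667).
‖u_2‖ = 5.7300, so e_2 = (-0.3200, -0.9017, 0.0000, -0.2909).

e_2 = (-0.3200, -0.9017, 0.0000, -0.2909)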